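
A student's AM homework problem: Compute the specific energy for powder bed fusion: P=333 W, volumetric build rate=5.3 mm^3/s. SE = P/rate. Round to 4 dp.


SE = 333 / 5.3 = 62.8302 J/mm^3


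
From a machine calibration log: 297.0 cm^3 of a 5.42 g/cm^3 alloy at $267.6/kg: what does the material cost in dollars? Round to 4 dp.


Mass = 297.0*5.42/1000 = 1.60974 kg
Cost = 1.60974 * 267.6 = 430.7664 $


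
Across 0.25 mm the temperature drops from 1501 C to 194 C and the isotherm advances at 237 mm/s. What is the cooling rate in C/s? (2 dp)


G = (1501-194)/0.25 = 5228.0 C/mm
CR = 5228.0 * 237 = 1239036.0 C/s


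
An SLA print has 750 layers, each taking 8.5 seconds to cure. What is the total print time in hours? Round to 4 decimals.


t = 750 * 8.5 / 3600 = 1.7708 hrs


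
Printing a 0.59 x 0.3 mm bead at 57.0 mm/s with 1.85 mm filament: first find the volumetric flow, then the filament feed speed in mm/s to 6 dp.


Q = 0.59 * 0.3 * 57.0 = 10.089 mm^3/s
A_fil = pi*(1.85/2)^2 = 2.68802521 mm^2
v_feed = 10.089 / 2.68802521 = 3.753313 mm/s


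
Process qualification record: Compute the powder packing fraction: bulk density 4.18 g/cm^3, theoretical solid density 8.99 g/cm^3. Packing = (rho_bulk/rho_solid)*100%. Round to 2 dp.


Packing = (4.18/8.99)*100 = 46.5 %


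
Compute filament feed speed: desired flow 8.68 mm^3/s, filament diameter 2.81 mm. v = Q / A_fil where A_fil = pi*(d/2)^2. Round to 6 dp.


A = pi*(2.81/2)^2 = 6.201582
v = 8.68 / 6.201582 = 1.399643 mm/s


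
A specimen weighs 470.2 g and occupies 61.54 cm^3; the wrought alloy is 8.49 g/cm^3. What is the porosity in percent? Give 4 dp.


rho_part = 470.2 / 61.54 = 7.64055899 g/cm^3
Porosity = (1 - 7.64055899/8.49)*100 = 10.0052 %


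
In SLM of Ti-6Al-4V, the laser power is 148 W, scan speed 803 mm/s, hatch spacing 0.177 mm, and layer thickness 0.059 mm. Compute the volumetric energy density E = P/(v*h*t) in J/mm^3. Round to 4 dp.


E = 148 / (803*0.177*0.059) = 17.649 J/mm^3


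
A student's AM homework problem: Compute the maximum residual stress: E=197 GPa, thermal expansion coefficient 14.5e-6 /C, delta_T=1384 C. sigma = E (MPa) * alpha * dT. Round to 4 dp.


sigma = 197*1000 * 14.5e-6 * 1384 = 3953.396 MPa


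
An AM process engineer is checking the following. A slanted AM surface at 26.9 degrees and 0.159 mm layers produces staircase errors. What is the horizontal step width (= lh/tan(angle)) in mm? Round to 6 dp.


step = 0.159 / tan(26.9) = 0.313406 mm


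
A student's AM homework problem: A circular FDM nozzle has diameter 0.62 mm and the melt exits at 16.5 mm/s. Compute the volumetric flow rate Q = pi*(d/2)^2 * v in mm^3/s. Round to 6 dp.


A = pi*(0.62/2)^2 = 0.30190705 mm^2
Q = 0.30190705 * 16.5 = 4.981466 mm^3/s


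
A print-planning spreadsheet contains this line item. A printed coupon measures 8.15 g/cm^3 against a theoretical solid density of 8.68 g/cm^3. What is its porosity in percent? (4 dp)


Porosity = (1-8.15/8.68)*100 = 6.106 %


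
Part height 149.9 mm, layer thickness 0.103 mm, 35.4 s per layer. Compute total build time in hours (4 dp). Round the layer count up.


Layers = ceil(149.9/0.103) = 1456
t = 1456 * 35.4 / 3600 = 14.3173 hrs


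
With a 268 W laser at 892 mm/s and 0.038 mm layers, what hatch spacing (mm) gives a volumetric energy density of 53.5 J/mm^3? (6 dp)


h = 268 / (53.5*892*0.038) = 0.147786 mm


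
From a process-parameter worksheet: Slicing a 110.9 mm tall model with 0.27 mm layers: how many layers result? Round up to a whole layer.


Layers = ceil(110.9/0.27) = 411


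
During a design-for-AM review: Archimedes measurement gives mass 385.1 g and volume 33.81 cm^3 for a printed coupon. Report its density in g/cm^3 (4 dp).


rho = 385.1 / 33.81 = 11.3901 g/cm^3


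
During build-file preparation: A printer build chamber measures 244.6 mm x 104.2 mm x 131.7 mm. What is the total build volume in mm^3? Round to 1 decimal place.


V = 244.6 * 104.2 * 131.7 = 3356680.0 mm^3


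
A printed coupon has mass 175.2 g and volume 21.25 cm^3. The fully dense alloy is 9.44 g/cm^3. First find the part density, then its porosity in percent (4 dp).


rho_part = 175.2 / 21.25 = 8.24470588 g/cm^3
Porosity = (1 - 8.24470588/9.44)*100 = 12.662 %


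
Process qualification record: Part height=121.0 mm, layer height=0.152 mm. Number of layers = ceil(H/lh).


Layers = ceil(121.0/0.152) = 797


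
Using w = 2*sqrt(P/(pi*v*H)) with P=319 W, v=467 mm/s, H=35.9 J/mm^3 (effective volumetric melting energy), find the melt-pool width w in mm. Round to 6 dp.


w = 2*sqrt(319/(pi*467*35.9)) = 0.155648 mm


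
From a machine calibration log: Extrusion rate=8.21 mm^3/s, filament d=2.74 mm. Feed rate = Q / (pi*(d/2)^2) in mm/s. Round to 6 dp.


A = pi*(2.74/2)^2 = 5.896455
v = 8.21 / 5.896455 = 1.392362 mm/s


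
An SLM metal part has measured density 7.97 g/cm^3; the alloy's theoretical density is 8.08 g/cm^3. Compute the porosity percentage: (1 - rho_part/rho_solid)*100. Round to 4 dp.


Porosity = (1-7.97/8.08)*100 = 1.3614 %


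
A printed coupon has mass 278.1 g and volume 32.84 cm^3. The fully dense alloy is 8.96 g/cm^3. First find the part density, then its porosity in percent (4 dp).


rho_part = 278.1 / 32.84 = 8.4683313 g/cm^3
Porosity = (1 - 8.4683313/8.96)*100 = 5.4874 %


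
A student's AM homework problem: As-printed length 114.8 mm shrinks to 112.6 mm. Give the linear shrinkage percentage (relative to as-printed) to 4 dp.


Shrinkage = ((114.8-112.6)/114.8)*100 = 1.9164 %


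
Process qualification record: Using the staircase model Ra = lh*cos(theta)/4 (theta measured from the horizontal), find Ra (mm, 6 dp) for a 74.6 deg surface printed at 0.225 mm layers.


Ra = 0.225 * cos(74.6) / 4 = 0.014938 mm


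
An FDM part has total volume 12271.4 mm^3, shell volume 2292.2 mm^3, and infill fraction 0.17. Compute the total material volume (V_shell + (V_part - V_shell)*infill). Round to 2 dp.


V_infill = (12271.4 - 2292.2) * 0.17 = 1696.46
V_total = 2292.2 + 1696.46 = 3988.66 mm^3


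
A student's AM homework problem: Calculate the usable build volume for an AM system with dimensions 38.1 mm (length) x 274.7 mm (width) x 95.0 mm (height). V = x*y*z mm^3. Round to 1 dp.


V = 38.1 * 274.7 * 95.0 = 994276.7 mm^3


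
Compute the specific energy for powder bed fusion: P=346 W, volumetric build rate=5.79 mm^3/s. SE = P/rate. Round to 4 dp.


SE = 346 / 5.79 = 59.7582 J/mm^3


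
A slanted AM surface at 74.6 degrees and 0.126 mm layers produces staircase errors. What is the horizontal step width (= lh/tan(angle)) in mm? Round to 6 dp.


step = 0.126 / tan(74.6) = 0.034706 mm


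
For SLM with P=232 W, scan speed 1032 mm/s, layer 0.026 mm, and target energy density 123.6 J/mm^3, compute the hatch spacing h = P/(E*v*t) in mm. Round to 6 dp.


h = 232 / (123.6*1032*0.026) = 0.069955 mm


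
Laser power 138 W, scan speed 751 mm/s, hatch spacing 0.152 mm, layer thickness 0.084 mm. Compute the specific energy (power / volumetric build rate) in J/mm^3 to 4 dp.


Build rate = 751 * 0.152 * 0.084 = 9.588768 mm^3/s
SE = 138 / 9.588768 = 14.3918 J/mm^3


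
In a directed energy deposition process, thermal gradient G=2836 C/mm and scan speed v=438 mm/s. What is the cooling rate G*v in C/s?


CR = 2836 * 438 = 1242168 C/s


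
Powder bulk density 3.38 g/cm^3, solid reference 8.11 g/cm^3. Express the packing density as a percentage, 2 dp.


Packing = (3.38/8.11)*100 = 41.68 %


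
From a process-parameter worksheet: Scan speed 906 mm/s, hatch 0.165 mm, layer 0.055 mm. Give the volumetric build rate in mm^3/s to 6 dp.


Rate = 906 * 0.165 * 0.055 = 8.22195 mm^3/s


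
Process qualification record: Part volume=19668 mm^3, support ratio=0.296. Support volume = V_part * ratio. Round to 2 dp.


V_support = 19668 * 0.296 = 5821.73 mm^3


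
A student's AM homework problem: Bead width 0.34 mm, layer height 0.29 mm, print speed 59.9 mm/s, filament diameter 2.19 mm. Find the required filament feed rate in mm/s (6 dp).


Q = 0.34 * 0.29 * 59.9 = 5.90614 mm^3/s
A_fil = pi*(2.19/2)^2 = 3.76684813 mm^2
v_feed = 5.90614 / 3.76684813 = 1.567926 mm/s


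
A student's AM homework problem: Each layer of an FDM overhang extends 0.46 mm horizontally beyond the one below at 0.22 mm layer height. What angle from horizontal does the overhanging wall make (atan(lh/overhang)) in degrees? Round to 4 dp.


angle = atan(0.22/0.46) = 25.56 degrees


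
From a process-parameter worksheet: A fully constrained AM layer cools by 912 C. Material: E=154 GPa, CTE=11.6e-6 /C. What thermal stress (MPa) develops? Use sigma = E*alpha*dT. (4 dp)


sigma = 154*1000 * 11.6e-6 * 912 = 1629.1968 MPa


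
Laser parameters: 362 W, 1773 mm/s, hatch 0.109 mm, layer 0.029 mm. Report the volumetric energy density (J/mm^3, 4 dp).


E = 362 / (1773*0.109*0.029) = 64.5915 J/mm^3


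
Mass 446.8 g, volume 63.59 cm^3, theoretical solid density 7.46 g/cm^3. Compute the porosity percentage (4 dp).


rho_part = 446.8 / 63.59 = 7.02626199 g/cm^3
Porosity = (1 - 7.02626199/7.46)*100 = 5.8142 %


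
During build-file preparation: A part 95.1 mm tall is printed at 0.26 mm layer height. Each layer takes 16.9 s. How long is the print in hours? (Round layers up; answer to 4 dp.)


Layers = ceil(95.1/0.26) = 366
t = 366 * 16.9 / 3600 = 1.7182 hrs


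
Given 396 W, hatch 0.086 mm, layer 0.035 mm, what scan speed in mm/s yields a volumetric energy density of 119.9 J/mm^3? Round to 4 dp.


v = 396 / (119.9*0.086*0.035) = 1097.2599 mm/s


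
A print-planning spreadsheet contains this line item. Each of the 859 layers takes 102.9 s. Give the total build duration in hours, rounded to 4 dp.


t = 859 * 102.9 / 3600 = 24.5531 hrs


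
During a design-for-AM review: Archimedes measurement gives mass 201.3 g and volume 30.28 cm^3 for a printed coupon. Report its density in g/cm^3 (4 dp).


rho = 201.3 / 30.28 = 6.648 g/cm^3


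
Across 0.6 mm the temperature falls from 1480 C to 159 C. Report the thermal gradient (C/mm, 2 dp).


G = (1480-159)/0.6 = 2201.67 C/mm


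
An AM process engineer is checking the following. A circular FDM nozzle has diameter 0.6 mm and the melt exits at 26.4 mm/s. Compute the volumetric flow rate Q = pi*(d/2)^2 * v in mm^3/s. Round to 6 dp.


A = pi*(0.6/2)^2 = 0.28274334 mm^2
Q = 0.28274334 * 26.4 = 7.464424 mm^3/s


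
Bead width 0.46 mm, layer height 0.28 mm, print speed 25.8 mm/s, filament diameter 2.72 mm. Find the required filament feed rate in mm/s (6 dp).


Q = 0.46 * 0.28 * 25.8 = 3.32304 mm^3/s
A_fil = pi*(2.72/2)^2 = 5.81068977 mm^2
v_feed = 3.32304 / 5.81068977 = 0.571884 mm/s


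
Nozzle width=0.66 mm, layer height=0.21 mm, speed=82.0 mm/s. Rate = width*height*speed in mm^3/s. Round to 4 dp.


Rate = 0.66 * 0.21 * 82.0 = 11.3652 mm^3/s


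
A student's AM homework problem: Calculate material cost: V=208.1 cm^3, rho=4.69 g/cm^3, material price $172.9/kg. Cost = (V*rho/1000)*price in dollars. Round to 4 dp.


Mass = 208.1*4.69/1000 = 0.975989 kg
Cost = 0.975989 * 172.9 = 168.7485 $


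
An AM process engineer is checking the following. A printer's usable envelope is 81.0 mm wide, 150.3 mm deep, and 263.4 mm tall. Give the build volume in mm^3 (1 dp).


V = 81.0 * 150.3 * 263.4 = 3206710.6 mm^3


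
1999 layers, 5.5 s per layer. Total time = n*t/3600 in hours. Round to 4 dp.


t = 1999 * 5.5 / 3600 = 3.054 hrs


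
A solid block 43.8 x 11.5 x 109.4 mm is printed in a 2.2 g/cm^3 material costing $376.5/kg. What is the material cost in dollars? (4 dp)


V = 43.8 * 11.5 * 109.4 = 55104.78 mm^3 = 55.10478 cm^3
Mass = 55.10478 * 2.2 / 1000 = 0.12123052 kg
Cost = 0.12123052 * 376.5 = 45.6433 $


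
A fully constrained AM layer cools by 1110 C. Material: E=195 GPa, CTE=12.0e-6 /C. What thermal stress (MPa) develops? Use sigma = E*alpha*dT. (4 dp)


sigma = 195*1000 * 12.0e-6 * 1110 = 2597.4 MPa


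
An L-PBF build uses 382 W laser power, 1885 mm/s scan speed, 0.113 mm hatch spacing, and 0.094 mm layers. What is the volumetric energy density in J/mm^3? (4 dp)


E = 382 / (1885*0.113*0.094) = 19.0786 J/mm^3


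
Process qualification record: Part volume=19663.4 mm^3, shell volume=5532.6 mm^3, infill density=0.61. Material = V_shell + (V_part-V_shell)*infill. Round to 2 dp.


V_infill = (19663.4 - 5532.6) * 0.61 = 8619.79
V_total = 5532.6 + 8619.79 = 14152.39 mm^3


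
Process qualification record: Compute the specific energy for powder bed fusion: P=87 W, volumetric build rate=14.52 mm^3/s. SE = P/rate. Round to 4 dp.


SE = 87 / 14.52 = 5.9917 J/mm^3


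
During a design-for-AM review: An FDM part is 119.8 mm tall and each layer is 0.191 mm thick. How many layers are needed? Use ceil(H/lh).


Layers = ceil(119.8/0.191) = 628


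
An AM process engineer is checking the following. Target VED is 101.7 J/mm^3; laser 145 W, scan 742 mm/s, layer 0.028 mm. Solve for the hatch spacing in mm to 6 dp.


h = 145 / (101.7*742*0.028) = 0.068625 mm


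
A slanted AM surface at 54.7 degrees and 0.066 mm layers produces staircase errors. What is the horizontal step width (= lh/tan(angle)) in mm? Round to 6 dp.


step = 0.066 / tan(54.7) = 0.046731 mm


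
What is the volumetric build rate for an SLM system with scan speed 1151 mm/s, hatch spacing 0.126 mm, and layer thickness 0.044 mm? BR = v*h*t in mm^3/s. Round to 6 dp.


Rate = 1151 * 0.126 * 0.044 = 6.381144 mm^3/s


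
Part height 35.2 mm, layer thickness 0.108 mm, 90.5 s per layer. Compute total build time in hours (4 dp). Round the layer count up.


Layers = ceil(35.2/0.108) = 326
t = 326 * 90.5 / 3600 = 8.1953 hrs


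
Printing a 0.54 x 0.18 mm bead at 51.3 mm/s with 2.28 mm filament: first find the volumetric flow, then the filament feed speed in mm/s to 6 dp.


Q = 0.54 * 0.18 * 51.3 = 4.98636 mm^3/s
A_fil = pi*(2.28/2)^2 = 4.08281381 mm^2
v_feed = 4.98636 / 4.08281381 = 1.221305 mm/s


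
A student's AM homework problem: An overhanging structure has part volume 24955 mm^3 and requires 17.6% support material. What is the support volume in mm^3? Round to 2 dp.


V_support = 24955 * 0.176 = 4392.08 mm^3


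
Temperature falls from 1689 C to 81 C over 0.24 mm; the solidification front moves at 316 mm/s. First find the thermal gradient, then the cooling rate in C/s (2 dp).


G = (1689-81)/0.24 = 6700.0 C/mm
CR = 6700.0 * 316 = 2117200.0 C/s


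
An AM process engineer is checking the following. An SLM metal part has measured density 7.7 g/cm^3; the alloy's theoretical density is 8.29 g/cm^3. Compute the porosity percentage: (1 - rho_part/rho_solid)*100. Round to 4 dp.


Porosity = (1-7.7/8.29)*100 = 7.117 %


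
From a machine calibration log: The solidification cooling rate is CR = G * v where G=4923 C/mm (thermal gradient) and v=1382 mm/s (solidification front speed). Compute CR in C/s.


CR = 4923 * 1382 = 6803586 C/s


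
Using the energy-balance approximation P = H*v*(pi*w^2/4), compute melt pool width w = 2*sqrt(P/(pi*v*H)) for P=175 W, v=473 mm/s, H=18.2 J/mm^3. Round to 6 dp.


w = 2*sqrt(175/(pi*473*18.2)) = 0.160882 mm


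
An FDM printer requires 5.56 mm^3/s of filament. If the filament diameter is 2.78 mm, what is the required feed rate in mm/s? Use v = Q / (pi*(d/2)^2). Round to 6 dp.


A = pi*(2.78/2)^2 = 6.069871
v = 5.56 / 6.069871 = 0.916 mm/s


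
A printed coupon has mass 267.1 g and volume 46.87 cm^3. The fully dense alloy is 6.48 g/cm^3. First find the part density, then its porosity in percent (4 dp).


rho_part = 267.1 / 46.87 = 5.6987412 g/cm^3
Porosity = (1 - 5.6987412/6.48)*100 = 12.0565 %


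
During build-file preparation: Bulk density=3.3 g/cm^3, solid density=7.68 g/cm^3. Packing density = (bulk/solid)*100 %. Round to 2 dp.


Packing = (3.3/7.68)*100 = 42.97 %


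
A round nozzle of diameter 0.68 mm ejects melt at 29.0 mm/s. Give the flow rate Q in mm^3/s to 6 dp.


A = pi*(0.68/2)^2 = 0.36316811 mm^2
Q = 0.36316811 * 29.0 = 10.531875 mm^3/s


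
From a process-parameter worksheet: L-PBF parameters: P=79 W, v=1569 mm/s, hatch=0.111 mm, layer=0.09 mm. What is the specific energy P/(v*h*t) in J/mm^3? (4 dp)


Build rate = 1569 * 0.111 * 0.09 = 15.67431 mm^3/s
SE = 79 / 15.67431 = 5.0401 J/mm^3


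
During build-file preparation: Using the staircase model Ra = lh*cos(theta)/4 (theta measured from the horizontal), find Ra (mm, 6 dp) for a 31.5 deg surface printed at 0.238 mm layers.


Ra = 0.238 * cos(31.5) / 4 = 0.050732 mm


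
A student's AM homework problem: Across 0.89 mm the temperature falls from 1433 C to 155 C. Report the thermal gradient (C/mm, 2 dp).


G = (1433-155)/0.89 = 1435.96 C/mm


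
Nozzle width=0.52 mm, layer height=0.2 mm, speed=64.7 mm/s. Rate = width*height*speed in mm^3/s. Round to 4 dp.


Rate = 0.52 * 0.2 * 64.7 = 6.7288 mm^3/s


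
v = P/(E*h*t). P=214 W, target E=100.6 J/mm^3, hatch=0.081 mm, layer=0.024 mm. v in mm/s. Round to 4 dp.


v = 214 / (100.6*0.081*0.024) = 1094.2575 mm/s


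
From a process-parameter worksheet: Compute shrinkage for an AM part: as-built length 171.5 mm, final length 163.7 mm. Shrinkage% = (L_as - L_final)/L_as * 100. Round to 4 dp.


Shrinkage = ((171.5-163.7)/171.5)*100 = 4.5481 %


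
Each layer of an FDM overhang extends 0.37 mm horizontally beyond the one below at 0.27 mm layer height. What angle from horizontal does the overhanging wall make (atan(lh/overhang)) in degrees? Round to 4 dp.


angle = atan(0.27/0.37) = 36.1193 degrees


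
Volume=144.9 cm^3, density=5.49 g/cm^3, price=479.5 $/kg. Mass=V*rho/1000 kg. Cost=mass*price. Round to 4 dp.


Mass = 144.9*5.49/1000 = 0.795501 kg
Cost = 0.795501 * 479.5 = 381.4427 $


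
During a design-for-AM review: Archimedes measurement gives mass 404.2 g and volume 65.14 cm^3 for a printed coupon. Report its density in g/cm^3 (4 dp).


rho = 404.2 / 65.14 = 6.2051 g/cm^3


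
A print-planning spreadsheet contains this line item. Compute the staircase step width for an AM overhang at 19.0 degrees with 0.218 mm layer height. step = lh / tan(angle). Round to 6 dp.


step = 0.218 / tan(19.0) = 0.633118 mm


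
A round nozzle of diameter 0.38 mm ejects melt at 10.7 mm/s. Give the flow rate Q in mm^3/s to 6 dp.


A = pi*(0.38/2)^2 = 0.11341149 mm^2
Q = 0.11341149 * 10.7 = 1.213503 mm^3/s


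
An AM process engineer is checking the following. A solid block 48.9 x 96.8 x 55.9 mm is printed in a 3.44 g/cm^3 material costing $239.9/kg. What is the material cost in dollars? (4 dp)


V = 48.9 * 96.8 * 55.9 = 264603.768 mm^3 = 264.603768 cm^3
Mass = 264.603768 * 3.44 / 1000 = 0.91023696 kg
Cost = 0.91023696 * 239.9 = 218.3658 $


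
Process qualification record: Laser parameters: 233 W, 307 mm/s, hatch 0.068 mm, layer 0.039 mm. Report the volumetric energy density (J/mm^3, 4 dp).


E = 233 / (307*0.068*0.039) = 286.1831 J/mm^3


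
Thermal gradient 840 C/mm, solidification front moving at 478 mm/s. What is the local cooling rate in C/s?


CR = 840 * 478 = 401520 C/s


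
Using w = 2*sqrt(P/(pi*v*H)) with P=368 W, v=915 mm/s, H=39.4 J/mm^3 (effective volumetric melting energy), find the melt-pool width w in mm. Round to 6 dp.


w = 2*sqrt(368/(pi*915*39.4)) = 0.114004 mm


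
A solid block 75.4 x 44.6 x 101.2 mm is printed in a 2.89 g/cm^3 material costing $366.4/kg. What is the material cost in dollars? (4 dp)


V = 75.4 * 44.6 * 101.2 = 340319.408 mm^3 = 340.319408 cm^3
Mass = 340.319408 * 2.89 / 1000 = 0.98352309 kg
Cost = 0.98352309 * 366.4 = 360.3629 $


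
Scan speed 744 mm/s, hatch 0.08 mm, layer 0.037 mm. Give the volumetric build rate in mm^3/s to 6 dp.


Rate = 744 * 0.08 * 0.037 = 2.20224 mm^3/s


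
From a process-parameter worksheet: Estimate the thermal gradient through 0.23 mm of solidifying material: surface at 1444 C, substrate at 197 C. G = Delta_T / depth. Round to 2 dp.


G = (1444-197)/0.23 = 5421.74 C/mm


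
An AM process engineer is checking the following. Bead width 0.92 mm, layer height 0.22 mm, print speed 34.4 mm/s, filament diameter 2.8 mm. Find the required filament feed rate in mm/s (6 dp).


Q = 0.92 * 0.22 * 34.4 = 6.96256 mm^3/s
A_fil = pi*(2.8/2)^2 = 6.1575216 mm^2
v_feed = 6.96256 / 6.1575216 = 1.130741 mm/s


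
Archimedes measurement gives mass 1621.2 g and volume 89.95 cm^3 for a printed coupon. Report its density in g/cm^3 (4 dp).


rho = 1621.2 / 89.95 = 18.0233 g/cm^3


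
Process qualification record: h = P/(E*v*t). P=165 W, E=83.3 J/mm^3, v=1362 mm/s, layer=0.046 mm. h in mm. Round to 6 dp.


h = 165 / (83.3*1362*0.046) = 0.031616 mm


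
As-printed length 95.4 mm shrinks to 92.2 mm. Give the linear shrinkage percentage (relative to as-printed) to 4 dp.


Shrinkage = ((95.4-92.2)/95.4)*100 = 3.3543 %


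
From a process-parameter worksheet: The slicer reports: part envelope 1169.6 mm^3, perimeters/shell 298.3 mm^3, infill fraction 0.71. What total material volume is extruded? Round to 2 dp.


V_infill = (1169.6 - 298.3) * 0.71 = 618.62
V_total = 298.3 + 618.62 = 916.92 mm^3


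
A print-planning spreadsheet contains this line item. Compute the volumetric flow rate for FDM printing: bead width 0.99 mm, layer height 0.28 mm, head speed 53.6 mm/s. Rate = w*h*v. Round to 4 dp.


Rate = 0.99 * 0.28 * 53.6 = 14.8579 mm^3/s


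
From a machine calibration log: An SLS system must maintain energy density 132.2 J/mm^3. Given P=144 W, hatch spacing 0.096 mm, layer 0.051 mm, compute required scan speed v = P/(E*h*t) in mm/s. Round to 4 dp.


v = 144 / (132.2*0.096*0.051) = 222.4793 mm/s


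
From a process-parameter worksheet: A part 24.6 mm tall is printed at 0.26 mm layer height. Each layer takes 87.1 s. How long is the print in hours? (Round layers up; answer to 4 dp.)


Layers = ceil(24.6/0.26) = 95
t = 95 * 87.1 / 3600 = 2.2985 hrs


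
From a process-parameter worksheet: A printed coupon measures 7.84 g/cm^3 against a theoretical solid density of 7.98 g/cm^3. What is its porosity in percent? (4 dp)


Porosity = (1-7.84/7.98)*100 = 1.7544 %


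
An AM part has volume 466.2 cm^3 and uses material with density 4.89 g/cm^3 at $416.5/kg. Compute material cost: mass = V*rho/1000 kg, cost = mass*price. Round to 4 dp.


Mass = 466.2*4.89/1000 = 2.279718 kg
Cost = 2.279718 * 416.5 = 949.5025 $


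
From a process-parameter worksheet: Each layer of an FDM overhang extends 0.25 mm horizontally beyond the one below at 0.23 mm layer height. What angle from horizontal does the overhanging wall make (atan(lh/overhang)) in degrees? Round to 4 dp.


angle = atan(0.23/0.25) = 42.6141 degrees


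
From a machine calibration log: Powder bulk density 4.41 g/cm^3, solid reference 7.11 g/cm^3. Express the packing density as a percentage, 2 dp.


Packing = (4.41/7.11)*100 = 62.03 %


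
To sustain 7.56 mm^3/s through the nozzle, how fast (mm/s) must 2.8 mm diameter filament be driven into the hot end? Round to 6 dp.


A = pi*(2.8/2)^2 = 6.157522
v = 7.56 / 6.157522 = 1.227767 mm/s


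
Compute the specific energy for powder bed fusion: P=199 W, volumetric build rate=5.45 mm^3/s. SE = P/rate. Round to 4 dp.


SE = 199 / 5.45 = 36.5138 J/mm^3


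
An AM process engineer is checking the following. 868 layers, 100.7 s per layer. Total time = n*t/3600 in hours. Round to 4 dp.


t = 868 * 100.7 / 3600 = 24.2799 hrs


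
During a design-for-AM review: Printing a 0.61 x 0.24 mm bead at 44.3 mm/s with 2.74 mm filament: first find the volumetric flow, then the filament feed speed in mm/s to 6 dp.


Q = 0.61 * 0.24 * 44.3 = 6.48552 mm^3/s
A_fil = pi*(2.74/2)^2 = 5.89645525 mm^2
v_feed = 6.48552 / 5.89645525 = 1.099902 mm/s


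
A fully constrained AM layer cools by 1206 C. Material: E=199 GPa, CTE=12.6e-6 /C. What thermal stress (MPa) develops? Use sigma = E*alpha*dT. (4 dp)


sigma = 199*1000 * 12.6e-6 * 1206 = 3023.9244 MPa


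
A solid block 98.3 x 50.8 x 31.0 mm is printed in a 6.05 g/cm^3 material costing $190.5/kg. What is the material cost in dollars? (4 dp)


V = 98.3 * 50.8 * 31.0 = 154802.84 mm^3 = 154.80284 cm^3
Mass = 154.80284 * 6.05 / 1000 = 0.93655718 kg
Cost = 0.93655718 * 190.5 = 178.4141 $


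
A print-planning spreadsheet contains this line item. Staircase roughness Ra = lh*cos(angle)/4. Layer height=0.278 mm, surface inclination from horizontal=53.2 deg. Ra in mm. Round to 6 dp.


Ra = 0.278 * cos(53.2) / 4 = 0.041632 mm


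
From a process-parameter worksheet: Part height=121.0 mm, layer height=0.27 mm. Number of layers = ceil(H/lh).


Layers = ceil(121.0/0.27) = 449


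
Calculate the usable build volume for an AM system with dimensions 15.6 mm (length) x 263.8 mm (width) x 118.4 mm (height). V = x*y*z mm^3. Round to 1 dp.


V = 15.6 * 263.8 * 118.4 = 487249.2 mm^3


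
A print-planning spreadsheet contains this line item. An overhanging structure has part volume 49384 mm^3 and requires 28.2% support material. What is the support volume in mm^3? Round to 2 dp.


V_support = 49384 * 0.282 = 13926.29 mm^3


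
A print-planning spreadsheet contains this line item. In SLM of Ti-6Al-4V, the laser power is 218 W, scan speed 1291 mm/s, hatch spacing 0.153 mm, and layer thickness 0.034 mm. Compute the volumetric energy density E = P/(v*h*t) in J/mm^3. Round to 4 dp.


E = 218 / (1291*0.153*0.034) = 32.4609 J/mm^3


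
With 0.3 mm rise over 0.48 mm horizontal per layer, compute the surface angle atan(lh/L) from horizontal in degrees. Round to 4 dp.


angle = atan(0.3/0.48) = 32.0054 degrees


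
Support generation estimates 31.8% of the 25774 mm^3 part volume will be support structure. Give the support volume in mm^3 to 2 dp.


V_support = 25774 * 0.318 = 8196.13 mm^3


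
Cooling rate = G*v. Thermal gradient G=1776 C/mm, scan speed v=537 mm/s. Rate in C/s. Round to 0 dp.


CR = 1776 * 537 = 953712 C/s


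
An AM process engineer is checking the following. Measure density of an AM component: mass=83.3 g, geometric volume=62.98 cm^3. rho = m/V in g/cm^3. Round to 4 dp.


rho = 83.3 / 62.98 = 1.3226 g/cm^3


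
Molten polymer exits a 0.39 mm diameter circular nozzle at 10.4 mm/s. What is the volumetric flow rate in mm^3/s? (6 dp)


A = pi*(0.39/2)^2 = 0.11945906 mm^2
Q = 0.11945906 * 10.4 = 1.242374 mm^3/s


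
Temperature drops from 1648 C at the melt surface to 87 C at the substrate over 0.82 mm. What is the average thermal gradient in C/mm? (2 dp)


G = (1648-87)/0.82 = 1903.66 C/mm


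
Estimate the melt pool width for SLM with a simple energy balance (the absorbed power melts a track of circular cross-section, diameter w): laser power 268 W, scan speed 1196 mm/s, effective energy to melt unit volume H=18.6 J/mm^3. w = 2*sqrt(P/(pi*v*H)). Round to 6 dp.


w = 2*sqrt(268/(pi*1196*18.6)) = 0.123851 mm


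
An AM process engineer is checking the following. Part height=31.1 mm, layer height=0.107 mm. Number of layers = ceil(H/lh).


Layers = ceil(31.1/0.107) = 291


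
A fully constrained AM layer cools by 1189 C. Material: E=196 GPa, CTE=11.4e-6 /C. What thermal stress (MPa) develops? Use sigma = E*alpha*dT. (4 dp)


sigma = 196*1000 * 11.4e-6 * 1189 = 2656.7016 MPa


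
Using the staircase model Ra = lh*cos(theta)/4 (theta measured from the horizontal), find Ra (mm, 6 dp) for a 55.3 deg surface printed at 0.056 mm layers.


Ra = 0.056 * cos(55.3) / 4 = 0.00797 mm


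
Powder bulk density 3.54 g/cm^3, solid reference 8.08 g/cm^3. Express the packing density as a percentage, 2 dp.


Packing = (3.54/8.08)*100 = 43.81 %


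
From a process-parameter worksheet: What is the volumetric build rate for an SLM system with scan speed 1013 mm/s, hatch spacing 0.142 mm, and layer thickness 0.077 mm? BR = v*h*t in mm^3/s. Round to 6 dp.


Rate = 1013 * 0.142 * 0.077 = 11.076142 mm^3/s


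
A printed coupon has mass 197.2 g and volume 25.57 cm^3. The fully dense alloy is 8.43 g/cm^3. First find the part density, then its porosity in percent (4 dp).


rho_part = 197.2 / 25.57 = 7.71216269 g/cm^3
Porosity = (1 - 7.71216269/8.43)*100 = 8.5153 %


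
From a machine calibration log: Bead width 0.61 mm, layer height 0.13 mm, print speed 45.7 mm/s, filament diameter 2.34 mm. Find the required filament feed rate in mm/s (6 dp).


Q = 0.61 * 0.13 * 45.7 = 3.62401 mm^3/s
A_fil = pi*(2.34/2)^2 = 4.30052618 mm^2
v_feed = 3.62401 / 4.30052618 = 0.84269 mm/s


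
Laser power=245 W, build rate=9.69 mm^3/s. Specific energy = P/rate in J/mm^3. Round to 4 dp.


SE = 245 / 9.69 = 25.2838 J/mm^3


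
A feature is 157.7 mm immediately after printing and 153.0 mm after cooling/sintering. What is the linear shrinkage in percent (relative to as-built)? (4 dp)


Shrinkage = ((157.7-153.0)/157.7)*100 = 2.9803 %


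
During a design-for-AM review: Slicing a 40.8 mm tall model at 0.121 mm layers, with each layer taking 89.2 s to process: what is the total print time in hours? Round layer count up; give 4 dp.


Layers = ceil(40.8/0.121) = 338
t = 338 * 89.2 / 3600 = 8.3749 hrs


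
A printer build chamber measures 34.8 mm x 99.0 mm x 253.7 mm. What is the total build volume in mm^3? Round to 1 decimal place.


V = 34.8 * 99.0 * 253.7 = 874047.2 mm^3


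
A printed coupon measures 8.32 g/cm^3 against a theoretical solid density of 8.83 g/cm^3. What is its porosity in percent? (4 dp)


Porosity = (1-8.32/8.83)*100 = 5.7758 %


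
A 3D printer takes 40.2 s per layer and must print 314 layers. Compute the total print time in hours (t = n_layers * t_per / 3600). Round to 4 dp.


t = 314 * 40.2 / 3600 = 3.5063 hrs


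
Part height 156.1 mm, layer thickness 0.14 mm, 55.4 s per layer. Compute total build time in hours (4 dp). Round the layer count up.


Layers = ceil(156.1/0.14) = 1115
t = 1115 * 55.4 / 3600 = 17.1586 hrs


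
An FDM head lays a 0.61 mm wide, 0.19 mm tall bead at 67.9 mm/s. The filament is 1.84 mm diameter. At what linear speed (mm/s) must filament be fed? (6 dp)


Q = 0.61 * 0.19 * 67.9 = 7.86961 mm^3/s
A_fil = pi*(1.84/2)^2 = 2.65904402 mm^2
v_feed = 7.86961 / 2.65904402 = 2.959564 mm/s


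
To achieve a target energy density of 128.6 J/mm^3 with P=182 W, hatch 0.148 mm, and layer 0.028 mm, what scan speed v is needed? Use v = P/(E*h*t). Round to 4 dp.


v = 182 / (128.6*0.148*0.028) = 341.5157 mm/s


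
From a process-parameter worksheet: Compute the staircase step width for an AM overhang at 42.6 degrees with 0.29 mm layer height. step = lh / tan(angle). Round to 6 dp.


step = 0.29 / tan(42.6) = 0.315373 mm


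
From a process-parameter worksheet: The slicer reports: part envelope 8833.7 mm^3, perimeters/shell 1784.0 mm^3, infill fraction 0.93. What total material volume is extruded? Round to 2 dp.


V_infill = (8833.7 - 1784.0) * 0.93 = 6556.22
V_total = 1784.0 + 6556.22 = 8340.22 mm^3


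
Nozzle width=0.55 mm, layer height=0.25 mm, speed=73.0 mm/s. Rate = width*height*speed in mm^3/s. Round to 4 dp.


Rate = 0.55 * 0.25 * 73.0 = 10.0375 mm^3/s


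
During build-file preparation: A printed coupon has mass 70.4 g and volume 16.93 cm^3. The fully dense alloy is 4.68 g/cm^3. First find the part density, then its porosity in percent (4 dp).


rho_part = 70.4 / 16.93 = 4.15829888 g/cm^3
Porosity = (1 - 4.15829888/4.68)*100 = 11.1475 %


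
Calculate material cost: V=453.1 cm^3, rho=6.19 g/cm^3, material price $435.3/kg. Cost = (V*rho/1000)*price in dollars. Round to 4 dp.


Mass = 453.1*6.19/1000 = 2.804689 kg
Cost = 2.804689 * 435.3 = 1220.8811 $


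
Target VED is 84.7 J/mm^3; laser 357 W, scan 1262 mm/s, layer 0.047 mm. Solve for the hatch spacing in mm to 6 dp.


h = 357 / (84.7*1262*0.047) = 0.07106 mm


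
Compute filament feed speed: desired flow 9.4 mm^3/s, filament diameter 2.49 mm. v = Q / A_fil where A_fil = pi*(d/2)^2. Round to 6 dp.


A = pi*(2.49/2)^2 = 4.869547
v = 9.4 / 4.869547 = 1.930364 mm/s


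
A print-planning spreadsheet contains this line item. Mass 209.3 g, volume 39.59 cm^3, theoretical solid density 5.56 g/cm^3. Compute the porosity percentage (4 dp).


rho_part = 209.3 / 39.59 = 5.28668856 g/cm^3
Porosity = (1 - 5.28668856/5.56)*100 = 4.9157 %


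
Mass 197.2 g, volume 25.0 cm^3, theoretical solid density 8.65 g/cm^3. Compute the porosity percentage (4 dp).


rho_part = 197.2 / 25.0 = 7.888 g/cm^3
Porosity = (1 - 7.888/8.65)*100 = 8.8092 %


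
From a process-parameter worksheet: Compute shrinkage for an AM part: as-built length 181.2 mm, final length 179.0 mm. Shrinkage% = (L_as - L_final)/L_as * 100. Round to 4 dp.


Shrinkage = ((181.2-179.0)/181.2)*100 = 1.2141 %


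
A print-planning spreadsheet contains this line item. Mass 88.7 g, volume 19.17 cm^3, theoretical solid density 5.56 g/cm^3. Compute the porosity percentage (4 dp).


rho_part = 88.7 / 19.17 = 4.62702139 g/cm^3
Porosity = (1 - 4.62702139/5.56)*100 = 16.7802 %


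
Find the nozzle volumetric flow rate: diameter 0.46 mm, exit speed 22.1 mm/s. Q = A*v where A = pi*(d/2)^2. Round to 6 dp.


A = pi*(0.46/2)^2 = 0.16619025 mm^2
Q = 0.16619025 * 22.1 = 3.672805 mm^3/s


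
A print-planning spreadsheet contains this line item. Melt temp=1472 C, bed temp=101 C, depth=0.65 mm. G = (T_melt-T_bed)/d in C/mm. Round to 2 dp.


G = (1472-101)/0.65 = 2109.23 C/mm


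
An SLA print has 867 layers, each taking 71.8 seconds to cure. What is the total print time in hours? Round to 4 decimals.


t = 867 * 71.8 / 3600 = 17.2918 hrs


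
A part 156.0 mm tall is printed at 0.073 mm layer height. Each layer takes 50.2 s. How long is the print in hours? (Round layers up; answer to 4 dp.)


Layers = ceil(156.0/0.073) = 2137
t = 2137 * 50.2 / 3600 = 29.7993 hrs


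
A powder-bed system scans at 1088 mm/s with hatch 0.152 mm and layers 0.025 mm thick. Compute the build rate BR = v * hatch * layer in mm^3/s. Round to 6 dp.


Rate = 1088 * 0.152 * 0.025 = 4.1344 mm^3/s


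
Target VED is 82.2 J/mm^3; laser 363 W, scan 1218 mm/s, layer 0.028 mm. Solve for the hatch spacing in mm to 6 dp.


h = 363 / (82.2*1218*0.028) = 0.129488 mm


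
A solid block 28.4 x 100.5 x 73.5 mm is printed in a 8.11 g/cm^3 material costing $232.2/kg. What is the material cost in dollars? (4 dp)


V = 28.4 * 100.5 * 73.5 = 209783.7 mm^3 = 209.7837 cm^3
Mass = 209.7837 * 8.11 / 1000 = 1.70134581 kg
Cost = 1.70134581 * 232.2 = 395.0525 $


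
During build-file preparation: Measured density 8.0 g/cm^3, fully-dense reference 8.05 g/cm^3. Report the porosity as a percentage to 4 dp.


Porosity = (1-8.0/8.05)*100 = 0.6211 %


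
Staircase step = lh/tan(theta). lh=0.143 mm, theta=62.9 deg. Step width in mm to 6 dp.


step = 0.143 / tan(62.9) = 0.073177 mm


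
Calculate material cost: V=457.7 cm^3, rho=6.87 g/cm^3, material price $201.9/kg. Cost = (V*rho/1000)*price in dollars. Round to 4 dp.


Mass = 457.7*6.87/1000 = 3.144399 kg
Cost = 3.144399 * 201.9 = 634.8542 $


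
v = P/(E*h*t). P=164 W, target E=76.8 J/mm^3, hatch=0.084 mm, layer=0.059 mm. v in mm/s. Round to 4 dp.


v = 164 / (76.8*0.084*0.059) = 430.875 mm/s


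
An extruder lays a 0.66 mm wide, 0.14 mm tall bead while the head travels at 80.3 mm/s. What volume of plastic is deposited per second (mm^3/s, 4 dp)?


Rate = 0.66 * 0.14 * 80.3 = 7.4197 mm^3/s


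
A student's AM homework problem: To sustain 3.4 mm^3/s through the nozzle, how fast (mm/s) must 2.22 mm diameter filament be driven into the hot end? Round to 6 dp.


A = pi*(2.22/2)^2 = 3.870756
v = 3.4 / 3.870756 = 0.878381 mm/s


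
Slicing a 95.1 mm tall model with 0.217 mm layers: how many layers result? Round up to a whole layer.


Layers = ceil(95.1/0.217) = 439


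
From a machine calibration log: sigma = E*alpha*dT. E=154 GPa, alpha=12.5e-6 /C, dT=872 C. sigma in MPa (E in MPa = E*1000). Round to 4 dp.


sigma = 154*1000 * 12.5e-6 * 872 = 1678.6 MPa


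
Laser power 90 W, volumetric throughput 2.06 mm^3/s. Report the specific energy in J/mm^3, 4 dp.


SE = 90 / 2.06 = 43.6893 J/mm^3


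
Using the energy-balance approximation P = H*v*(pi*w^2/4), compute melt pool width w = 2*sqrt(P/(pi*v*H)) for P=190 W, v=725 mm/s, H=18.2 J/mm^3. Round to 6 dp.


w = 2*sqrt(190/(pi*725*18.2)) = 0.135403 mm


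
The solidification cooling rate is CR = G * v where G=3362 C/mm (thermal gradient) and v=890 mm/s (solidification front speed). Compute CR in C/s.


CR = 3362 * 890 = 2992180 C/s


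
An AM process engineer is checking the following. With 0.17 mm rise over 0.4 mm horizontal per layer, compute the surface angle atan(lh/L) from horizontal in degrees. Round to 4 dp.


angle = atan(0.17/0.4) = 23.0255 degrees


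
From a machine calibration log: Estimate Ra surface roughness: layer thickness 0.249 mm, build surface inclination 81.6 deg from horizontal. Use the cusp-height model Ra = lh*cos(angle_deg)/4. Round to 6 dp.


Ra = 0.249 * cos(81.6) / 4 = 0.009094 mm


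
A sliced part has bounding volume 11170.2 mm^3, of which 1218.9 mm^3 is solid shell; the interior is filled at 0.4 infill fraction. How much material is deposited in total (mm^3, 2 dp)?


V_infill = (11170.2 - 1218.9) * 0.4 = 3980.52
V_total = 1218.9 + 3980.52 = 5199.42 mm^3


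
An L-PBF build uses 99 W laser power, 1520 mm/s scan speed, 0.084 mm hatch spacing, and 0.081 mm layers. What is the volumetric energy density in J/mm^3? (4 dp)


E = 99 / (1520*0.084*0.081) = 9.5725 J/mm^3


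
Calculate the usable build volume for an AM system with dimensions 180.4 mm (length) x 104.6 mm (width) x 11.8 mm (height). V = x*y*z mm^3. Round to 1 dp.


V = 180.4 * 104.6 * 11.8 = 222664.1 mm^3


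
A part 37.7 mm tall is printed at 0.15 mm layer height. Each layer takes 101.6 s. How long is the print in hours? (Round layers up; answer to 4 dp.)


Layers = ceil(37.7/0.15) = 252
t = 252 * 101.6 / 3600 = 7.112 hrs


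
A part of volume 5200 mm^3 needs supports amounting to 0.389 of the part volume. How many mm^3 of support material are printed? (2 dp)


V_support = 5200 * 0.389 = 2022.8 mm^3


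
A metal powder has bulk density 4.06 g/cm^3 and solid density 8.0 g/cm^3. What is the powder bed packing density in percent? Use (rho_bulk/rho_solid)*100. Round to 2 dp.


Packing = (4.06/8.0)*100 = 50.75 %


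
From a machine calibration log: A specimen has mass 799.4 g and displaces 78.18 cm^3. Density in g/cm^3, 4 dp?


rho = 799.4 / 78.18 = 10.2251 g/cm^3


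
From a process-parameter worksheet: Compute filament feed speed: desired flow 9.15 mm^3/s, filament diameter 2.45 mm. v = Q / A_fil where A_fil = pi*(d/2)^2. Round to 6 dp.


A = pi*(2.45/2)^2 = 4.714352
v = 9.15 / 4.714352 = 1.940882 mm/s


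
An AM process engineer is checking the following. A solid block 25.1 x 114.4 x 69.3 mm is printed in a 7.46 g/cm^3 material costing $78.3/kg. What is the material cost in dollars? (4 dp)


V = 25.1 * 114.4 * 69.3 = 198990.792 mm^3 = 198.990792 cm^3
Mass = 198.990792 * 7.46 / 1000 = 1.48447131 kg
Cost = 1.48447131 * 78.3 = 116.2341 $


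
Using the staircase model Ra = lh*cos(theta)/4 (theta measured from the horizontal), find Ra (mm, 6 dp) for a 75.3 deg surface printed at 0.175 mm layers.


Ra = 0.175 * cos(75.3) / 4 = 0.011102 mm


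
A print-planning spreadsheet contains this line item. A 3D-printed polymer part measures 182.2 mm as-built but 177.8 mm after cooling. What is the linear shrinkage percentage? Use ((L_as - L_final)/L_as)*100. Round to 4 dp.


Shrinkage = ((182.2-177.8)/182.2)*100 = 2.4149 %
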